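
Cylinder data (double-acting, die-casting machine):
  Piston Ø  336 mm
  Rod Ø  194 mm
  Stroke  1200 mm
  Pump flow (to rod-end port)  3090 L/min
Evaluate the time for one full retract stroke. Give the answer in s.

t ≈ 1.38 s

Rod-side annular area A_ann = π/4 × (336² − 194²) = 59110 mm^2
Swept volume V = A × L; t = V / Q = A·L / Q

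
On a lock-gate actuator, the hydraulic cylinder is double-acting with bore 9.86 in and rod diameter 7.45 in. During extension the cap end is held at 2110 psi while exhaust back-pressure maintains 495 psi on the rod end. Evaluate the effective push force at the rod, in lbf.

Cap-side area A_cap = π/4 × (9.86 in)² = 76.36 in^2
Rod-side annular area A_ann = π/4 × (9.86² − 7.45²) = 32.76 in^2
Net thrust = P_cap·A_cap − P_rod·A_ann = 1.611e5 lbf − 16220 lbf

F ≈ 1.45e5 lbf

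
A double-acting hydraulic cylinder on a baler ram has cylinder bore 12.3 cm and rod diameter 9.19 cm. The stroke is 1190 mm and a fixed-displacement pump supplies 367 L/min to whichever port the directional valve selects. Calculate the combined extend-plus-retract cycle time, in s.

t ≈ 3.33 s

Cap-side area A_cap = π/4 × (12.3 cm)² = 118.8 cm^2
Rod-side annular area A_ann = π/4 × (12.3² − 9.19²) = 52.49 cm^2
t_ext = A_cap·L/Q = 2.312 s
t_ret = A_ann·L/Q = 1.021 s
t_cycle = t_ext + t_ret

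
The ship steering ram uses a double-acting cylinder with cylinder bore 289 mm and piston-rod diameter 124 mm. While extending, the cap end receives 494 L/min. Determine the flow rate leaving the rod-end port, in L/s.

Cap-side area A_cap = π/4 × (289 mm)² = 65600 mm^2
Rod-side annular area A_ann = π/4 × (289² − 124²) = 53520 mm^2
Piston speed v = Q_in/A_cap; rod-end outflow Q_out = v × A_ann = Q_in × A_ann/A_cap.

Q_out ≈ 6.72 L/s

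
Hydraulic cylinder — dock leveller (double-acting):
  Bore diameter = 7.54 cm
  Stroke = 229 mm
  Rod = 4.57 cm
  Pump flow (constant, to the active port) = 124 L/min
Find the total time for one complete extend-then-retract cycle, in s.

t ≈ 0.808 s

Cap-side area A_cap = π/4 × (7.54 cm)² = 44.65 cm^2
Rod-side annular area A_ann = π/4 × (7.54² − 4.57²) = 28.25 cm^2
t_ext = A_cap·L/Q = 0.4948 s
t_ret = A_ann·L/Q = 0.3130 s
t_cycle = t_ext + t_ret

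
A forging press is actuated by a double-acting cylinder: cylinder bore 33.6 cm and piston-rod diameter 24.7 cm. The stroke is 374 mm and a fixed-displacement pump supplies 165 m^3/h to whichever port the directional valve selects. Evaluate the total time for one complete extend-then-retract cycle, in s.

Cap-side area A_cap = π/4 × (33.6 cm)² = 886.7 cm^2
Rod-side annular area A_ann = π/4 × (33.6² − 24.7²) = 407.5 cm^2
t_ext = A_cap·L/Q = 0.7235 s
t_ret = A_ann·L/Q = 0.3325 s
t_cycle = t_ext + t_ret

t ≈ 1.06 s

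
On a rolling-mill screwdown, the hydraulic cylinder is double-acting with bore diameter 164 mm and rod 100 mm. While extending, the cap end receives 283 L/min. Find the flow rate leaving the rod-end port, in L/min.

Cap-side area A_cap = π/4 × (164 mm)² = 21120 mm^2
Rod-side annular area A_ann = π/4 × (164² − 100²) = 13270 mm^2
Piston speed v = Q_in/A_cap; rod-end outflow Q_out = v × A_ann = Q_in × A_ann/A_cap.

Q_out ≈ 178 L/min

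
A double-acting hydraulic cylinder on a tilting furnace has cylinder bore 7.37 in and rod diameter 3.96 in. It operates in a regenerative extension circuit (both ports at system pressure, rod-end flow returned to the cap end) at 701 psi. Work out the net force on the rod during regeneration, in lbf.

With equal pressure on both faces, forces on the annular region cancel; the net push is pressure × rod cross-section.
Rod cross-section A_rod = π/4 × (3.96 in)² = 12.32 in^2
F = P × A_rod

F ≈ 8630 lbf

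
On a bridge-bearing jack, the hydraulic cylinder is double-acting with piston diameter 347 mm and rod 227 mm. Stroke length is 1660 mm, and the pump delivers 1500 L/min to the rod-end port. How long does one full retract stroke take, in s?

Rod-side annular area A_ann = π/4 × (347² − 227²) = 54100 mm^2
Swept volume V = A × L; t = V / Q = A·L / Q

t ≈ 3.59 s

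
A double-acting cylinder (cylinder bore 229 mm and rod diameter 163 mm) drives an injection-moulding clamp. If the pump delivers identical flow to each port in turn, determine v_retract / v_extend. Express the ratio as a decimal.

Cap-side area A_cap = π/4 × (229 mm)² = 41190 mm^2
Rod-side annular area A_ann = π/4 × (229² − 163²) = 20320 mm^2
For equal Q, v ∝ 1/A, so v_ret/v_ext = A_cap/A_ann.

v_ret/v_ext ≈ 2.03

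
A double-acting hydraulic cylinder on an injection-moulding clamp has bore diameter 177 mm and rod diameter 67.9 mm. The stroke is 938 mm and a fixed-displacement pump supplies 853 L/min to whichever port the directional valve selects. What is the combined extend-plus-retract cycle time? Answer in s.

Cap-side area A_cap = π/4 × (177 mm)² = 24610 mm^2
Rod-side annular area A_ann = π/4 × (177² − 67.9²) = 20980 mm^2
t_ext = A_cap·L/Q = 1.623 s
t_ret = A_ann·L/Q = 1.385 s
t_cycle = t_ext + t_ret

t ≈ 3.01 s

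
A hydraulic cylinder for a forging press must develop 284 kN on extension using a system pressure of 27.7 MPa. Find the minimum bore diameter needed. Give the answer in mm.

D ≈ 114 mm

Extension force acts on the full piston face: F = P × (π/4)D².
D = √(4F / (πP)) = √(4 × 284 kN / (π × 27.7 MPa))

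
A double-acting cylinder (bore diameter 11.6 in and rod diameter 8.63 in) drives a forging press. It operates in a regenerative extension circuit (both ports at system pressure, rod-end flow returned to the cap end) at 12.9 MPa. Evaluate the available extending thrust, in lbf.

With equal pressure on both faces, forces on the annular region cancel; the net push is pressure × rod cross-section.
Rod cross-section A_rod = π/4 × (8.63 in)² = 58.49 in^2
F = P × A_rod

F ≈ 1.09e5 lbf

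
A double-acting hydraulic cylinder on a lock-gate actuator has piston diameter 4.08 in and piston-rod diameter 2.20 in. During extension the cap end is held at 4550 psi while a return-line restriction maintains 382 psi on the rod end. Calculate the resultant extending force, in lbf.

F ≈ 55900 lbf

Cap-side area A_cap = π/4 × (4.08 in)² = 13.07 in^2
Rod-side annular area A_ann = π/4 × (4.08² − 2.20²) = 9.273 in^2
Net thrust = P_cap·A_cap − P_rod·A_ann = 59490 lbf − 3542 lbf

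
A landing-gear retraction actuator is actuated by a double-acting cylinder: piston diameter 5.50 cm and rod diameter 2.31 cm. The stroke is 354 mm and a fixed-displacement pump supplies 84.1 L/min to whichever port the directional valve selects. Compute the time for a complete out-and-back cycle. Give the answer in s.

Cap-side area A_cap = π/4 × (5.50 cm)² = 23.76 cm^2
Rod-side annular area A_ann = π/4 × (5.50² − 2.31²) = 19.57 cm^2
t_ext = A_cap·L/Q = 0.6000 s
t_ret = A_ann·L/Q = 0.4942 s
t_cycle = t_ext + t_ret

t ≈ 1.09 s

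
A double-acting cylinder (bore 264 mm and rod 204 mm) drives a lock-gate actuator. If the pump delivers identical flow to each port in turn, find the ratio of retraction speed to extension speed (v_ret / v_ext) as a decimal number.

Cap-side area A_cap = π/4 × (264 mm)² = 54740 mm^2
Rod-side annular area A_ann = π/4 × (264² − 204²) = 22050 mm^2
For equal Q, v ∝ 1/A, so v_ret/v_ext = A_cap/A_ann.

v_ret/v_ext ≈ 2.48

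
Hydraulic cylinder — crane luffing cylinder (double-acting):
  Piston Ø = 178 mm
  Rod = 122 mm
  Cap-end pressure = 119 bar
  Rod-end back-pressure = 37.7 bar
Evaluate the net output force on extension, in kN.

F ≈ 246 kN

Cap-side area A_cap = π/4 × (178 mm)² = 24880 mm^2
Rod-side annular area A_ann = π/4 × (178² − 122²) = 13190 mm^2
Net thrust = P_cap·A_cap − P_rod·A_ann = 296.1 kN − 49.74 kN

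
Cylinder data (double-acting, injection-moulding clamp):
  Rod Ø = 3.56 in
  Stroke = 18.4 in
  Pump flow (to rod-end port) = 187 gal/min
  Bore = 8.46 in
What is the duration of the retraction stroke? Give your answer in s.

Rod-side annular area A_ann = π/4 × (8.46² − 3.56²) = 46.26 in^2
Swept volume V = A × L; t = V / Q = A·L / Q

t ≈ 1.18 s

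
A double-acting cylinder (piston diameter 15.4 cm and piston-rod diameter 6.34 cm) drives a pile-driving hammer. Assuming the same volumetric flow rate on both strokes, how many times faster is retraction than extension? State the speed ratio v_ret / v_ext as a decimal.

v_ret/v_ext ≈ 1.20

Cap-side area A_cap = π/4 × (15.4 cm)² = 186.3 cm^2
Rod-side annular area A_ann = π/4 × (15.4² − 6.34²) = 154.7 cm^2
For equal Q, v ∝ 1/A, so v_ret/v_ext = A_cap/A_ann.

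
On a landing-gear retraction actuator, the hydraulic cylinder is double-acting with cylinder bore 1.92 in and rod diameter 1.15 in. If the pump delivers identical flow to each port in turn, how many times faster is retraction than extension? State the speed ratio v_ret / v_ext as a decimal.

Cap-side area A_cap = π/4 × (1.92 in)² = 2.895 in^2
Rod-side annular area A_ann = π/4 × (1.92² − 1.15²) = 1.857 in^2
For equal Q, v ∝ 1/A, so v_ret/v_ext = A_cap/A_ann.

v_ret/v_ext ≈ 1.56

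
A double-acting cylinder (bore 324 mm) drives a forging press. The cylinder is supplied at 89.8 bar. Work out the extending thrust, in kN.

Cap-side area A_cap = π/4 × (324 mm)² = 82450 mm^2
F = P × A_cap = 89.8 bar × A_cap

F ≈ 740 kN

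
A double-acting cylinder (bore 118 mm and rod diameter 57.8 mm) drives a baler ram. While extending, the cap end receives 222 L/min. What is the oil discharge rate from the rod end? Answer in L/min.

Q_out ≈ 169 L/min

Cap-side area A_cap = π/4 × (118 mm)² = 10940 mm^2
Rod-side annular area A_ann = π/4 × (118² − 57.8²) = 8312 mm^2
Piston speed v = Q_in/A_cap; rod-end outflow Q_out = v × A_ann = Q_in × A_ann/A_cap.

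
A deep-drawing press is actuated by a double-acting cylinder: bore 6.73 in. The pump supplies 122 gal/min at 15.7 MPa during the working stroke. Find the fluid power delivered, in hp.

Hydraulic power = P × Q

W ≈ 162 hp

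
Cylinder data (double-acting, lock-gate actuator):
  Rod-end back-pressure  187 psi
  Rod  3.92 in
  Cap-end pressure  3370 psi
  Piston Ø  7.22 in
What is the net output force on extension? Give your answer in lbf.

F ≈ 1.33e5 lbf

Cap-side area A_cap = π/4 × (7.22 in)² = 40.94 in^2
Rod-side annular area A_ann = π/4 × (7.22² − 3.92²) = 28.87 in^2
Net thrust = P_cap·A_cap − P_rod·A_ann = 1.380e5 lbf − 5399 lbf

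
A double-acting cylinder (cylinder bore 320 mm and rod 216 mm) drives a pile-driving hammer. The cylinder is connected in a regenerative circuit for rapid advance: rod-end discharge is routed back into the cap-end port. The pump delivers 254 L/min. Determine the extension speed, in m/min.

v ≈ 6.93 m/min

In regeneration the rod-end outflow joins the pump flow into the cap end, so the net volume the pump must supply per unit advance equals the rod cross-section area.
Rod cross-section A_rod = π/4 × (216 mm)² = 36640 mm^2
v = Q_pump / A_rod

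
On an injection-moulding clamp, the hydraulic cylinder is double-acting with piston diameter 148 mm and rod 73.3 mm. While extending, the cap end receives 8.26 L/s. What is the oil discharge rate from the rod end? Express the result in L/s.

Q_out ≈ 6.23 L/s

Cap-side area A_cap = π/4 × (148 mm)² = 17200 mm^2
Rod-side annular area A_ann = π/4 × (148² − 73.3²) = 12980 mm^2
Piston speed v = Q_in/A_cap; rod-end outflow Q_out = v × A_ann = Q_in × A_ann/A_cap.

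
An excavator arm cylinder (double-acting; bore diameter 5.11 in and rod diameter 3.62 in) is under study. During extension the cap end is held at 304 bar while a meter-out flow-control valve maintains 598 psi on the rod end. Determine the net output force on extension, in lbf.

Cap-side area A_cap = π/4 × (5.11 in)² = 20.51 in^2
Rod-side annular area A_ann = π/4 × (5.11² − 3.62²) = 10.22 in^2
Net thrust = P_cap·A_cap − P_rod·A_ann = 90420 lbf − 6109 lbf

F ≈ 84300 lbf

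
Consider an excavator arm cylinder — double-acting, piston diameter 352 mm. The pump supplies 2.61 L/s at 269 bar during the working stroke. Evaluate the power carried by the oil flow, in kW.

W ≈ 70.2 kW

Hydraulic power = P × Q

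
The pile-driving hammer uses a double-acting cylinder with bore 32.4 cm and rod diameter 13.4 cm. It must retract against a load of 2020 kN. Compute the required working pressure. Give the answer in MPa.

Rod-side annular area A_ann = π/4 × (32.4² − 13.4²) = 683.5 cm^2
Retraction: pressure acts on the annular area.
P = F / A = 2020 kN / A

P ≈ 29.6 MPa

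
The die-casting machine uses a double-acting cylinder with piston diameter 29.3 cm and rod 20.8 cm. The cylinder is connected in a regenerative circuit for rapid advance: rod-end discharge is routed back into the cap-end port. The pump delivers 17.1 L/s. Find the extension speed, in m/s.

In regeneration the rod-end outflow joins the pump flow into the cap end, so the net volume the pump must supply per unit advance equals the rod cross-section area.
Rod cross-section A_rod = π/4 × (20.8 cm)² = 339.8 cm^2
v = Q_pump / A_rod

v ≈ 0.503 m/s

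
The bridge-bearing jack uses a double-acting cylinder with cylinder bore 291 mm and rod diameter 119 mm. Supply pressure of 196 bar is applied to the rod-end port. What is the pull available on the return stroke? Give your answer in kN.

F ≈ 1090 kN

Rod-side annular area A_ann = π/4 × (291² − 119²) = 55390 mm^2
On retraction the pressure acts on the annular area (bore minus rod).
F = P × A_ann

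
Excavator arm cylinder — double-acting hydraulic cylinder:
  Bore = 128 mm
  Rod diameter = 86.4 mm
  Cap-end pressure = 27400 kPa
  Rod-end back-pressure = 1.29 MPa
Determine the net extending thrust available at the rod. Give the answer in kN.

F ≈ 344 kN

Cap-side area A_cap = π/4 × (128 mm)² = 12870 mm^2
Rod-side annular area A_ann = π/4 × (128² − 86.4²) = 7005 mm^2
Net thrust = P_cap·A_cap − P_rod·A_ann = 352.6 kN − 9.036 kN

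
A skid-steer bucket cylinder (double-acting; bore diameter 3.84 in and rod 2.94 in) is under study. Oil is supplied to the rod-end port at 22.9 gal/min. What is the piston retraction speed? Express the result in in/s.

Rod-side annular area A_ann = π/4 × (3.84² − 2.94²) = 4.792 in^2
Flow into the rod-end port fills the annular volume.
v = Q / A

v ≈ 18.4 in/s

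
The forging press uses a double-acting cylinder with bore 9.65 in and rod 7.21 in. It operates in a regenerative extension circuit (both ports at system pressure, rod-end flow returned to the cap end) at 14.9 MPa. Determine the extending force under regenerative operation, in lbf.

F ≈ 88200 lbf

With equal pressure on both faces, forces on the annular region cancel; the net push is pressure × rod cross-section.
Rod cross-section A_rod = π/4 × (7.21 in)² = 40.83 in^2
F = P × A_rod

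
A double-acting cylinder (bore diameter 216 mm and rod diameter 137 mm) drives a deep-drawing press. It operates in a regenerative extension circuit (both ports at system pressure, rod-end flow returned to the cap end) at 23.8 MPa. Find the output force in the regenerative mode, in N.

With equal pressure on both faces, forces on the annular region cancel; the net push is pressure × rod cross-section.
Rod cross-section A_rod = π/4 × (137 mm)² = 14740 mm^2
F = P × A_rod

F ≈ 3.51e5 N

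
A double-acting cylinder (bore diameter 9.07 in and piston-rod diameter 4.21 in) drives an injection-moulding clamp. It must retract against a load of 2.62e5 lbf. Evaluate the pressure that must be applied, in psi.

P ≈ 5170 psi

Rod-side annular area A_ann = π/4 × (9.07² − 4.21²) = 50.69 in^2
Retraction: pressure acts on the annular area.
P = F / A = 2.62e5 lbf / A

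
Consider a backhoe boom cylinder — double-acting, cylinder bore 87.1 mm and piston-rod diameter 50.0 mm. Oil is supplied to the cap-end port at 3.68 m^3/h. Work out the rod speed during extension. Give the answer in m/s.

Cap-side area A_cap = π/4 × (87.1 mm)² = 5958 mm^2
v = Q / A

v ≈ 0.172 m/s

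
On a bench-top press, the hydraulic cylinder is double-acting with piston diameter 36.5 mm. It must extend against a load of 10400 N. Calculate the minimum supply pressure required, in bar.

P ≈ 99.4 bar

Cap-side area A_cap = π/4 × (36.5 mm)² = 1046 mm^2
P = F / A = 10400 N / A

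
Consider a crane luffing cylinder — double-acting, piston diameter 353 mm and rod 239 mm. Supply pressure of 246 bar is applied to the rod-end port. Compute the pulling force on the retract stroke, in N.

Rod-side annular area A_ann = π/4 × (353² − 239²) = 53000 mm^2
On retraction the pressure acts on the annular area (bore minus rod).
F = P × A_ann

F ≈ 1.30e6 N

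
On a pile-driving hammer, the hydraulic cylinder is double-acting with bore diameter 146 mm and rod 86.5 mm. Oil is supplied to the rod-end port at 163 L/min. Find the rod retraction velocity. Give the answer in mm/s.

Rod-side annular area A_ann = π/4 × (146² − 86.5²) = 10870 mm^2
Flow into the rod-end port fills the annular volume.
v = Q / A

v ≈ 250 mm/s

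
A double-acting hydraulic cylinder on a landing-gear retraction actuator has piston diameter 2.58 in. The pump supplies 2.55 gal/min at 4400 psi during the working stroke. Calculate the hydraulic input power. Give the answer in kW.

W ≈ 4.88 kW

Hydraulic power = P × Q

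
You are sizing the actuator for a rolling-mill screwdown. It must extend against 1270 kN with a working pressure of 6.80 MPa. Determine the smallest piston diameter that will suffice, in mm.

D ≈ 488 mm

Extension force acts on the full piston face: F = P × (π/4)D².
D = √(4F / (πP)) = √(4 × 1270 kN / (π × 6.80 MPa))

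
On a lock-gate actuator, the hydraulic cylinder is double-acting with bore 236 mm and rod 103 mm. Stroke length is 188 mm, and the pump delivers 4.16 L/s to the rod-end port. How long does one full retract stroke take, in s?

t ≈ 1.60 s

Rod-side annular area A_ann = π/4 × (236² − 103²) = 35410 mm^2
Swept volume V = A × L; t = V / Q = A·L / Q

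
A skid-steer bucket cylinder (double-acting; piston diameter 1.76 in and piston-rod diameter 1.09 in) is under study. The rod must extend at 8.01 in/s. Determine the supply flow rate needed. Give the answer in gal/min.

Cap-side area A_cap = π/4 × (1.76 in)² = 2.433 in^2
Q = A × v

Q ≈ 5.06 gal/min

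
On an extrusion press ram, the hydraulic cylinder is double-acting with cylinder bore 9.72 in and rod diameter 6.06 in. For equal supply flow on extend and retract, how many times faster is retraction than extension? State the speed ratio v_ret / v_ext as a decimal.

v_ret/v_ext ≈ 1.64

Cap-side area A_cap = π/4 × (9.72 in)² = 74.20 in^2
Rod-side annular area A_ann = π/4 × (9.72² − 6.06²) = 45.36 in^2
For equal Q, v ∝ 1/A, so v_ret/v_ext = A_cap/A_ann.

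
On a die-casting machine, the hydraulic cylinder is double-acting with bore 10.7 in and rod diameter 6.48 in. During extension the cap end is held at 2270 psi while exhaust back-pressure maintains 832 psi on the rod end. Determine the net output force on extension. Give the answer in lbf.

F ≈ 1.57e5 lbf

Cap-side area A_cap = π/4 × (10.7 in)² = 89.92 in^2
Rod-side annular area A_ann = π/4 × (10.7² − 6.48²) = 56.94 in^2
Net thrust = P_cap·A_cap − P_rod·A_ann = 2.041e5 lbf − 47370 lbf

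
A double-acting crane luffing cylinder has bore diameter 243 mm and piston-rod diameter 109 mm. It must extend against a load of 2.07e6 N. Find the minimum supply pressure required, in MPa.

P ≈ 44.6 MPa

Cap-side area A_cap = π/4 × (243 mm)² = 46380 mm^2
P = F / A = 2.07e6 N / A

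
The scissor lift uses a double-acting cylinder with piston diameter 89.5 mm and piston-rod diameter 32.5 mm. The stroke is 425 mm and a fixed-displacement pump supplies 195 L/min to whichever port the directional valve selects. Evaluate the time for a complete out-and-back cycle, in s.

t ≈ 1.54 s

Cap-side area A_cap = π/4 × (89.5 mm)² = 6291 mm^2
Rod-side annular area A_ann = π/4 × (89.5² − 32.5²) = 5462 mm^2
t_ext = A_cap·L/Q = 0.8227 s
t_ret = A_ann·L/Q = 0.7142 s
t_cycle = t_ext + t_ret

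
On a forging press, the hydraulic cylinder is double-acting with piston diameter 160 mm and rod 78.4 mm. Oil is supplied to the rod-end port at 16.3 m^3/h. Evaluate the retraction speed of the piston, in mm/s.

v ≈ 296 mm/s

Rod-side annular area A_ann = π/4 × (160² − 78.4²) = 15280 mm^2
Flow into the rod-end port fills the annular volume.
v = Q / A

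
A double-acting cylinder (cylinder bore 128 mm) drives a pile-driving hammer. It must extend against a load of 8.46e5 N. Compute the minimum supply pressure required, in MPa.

Cap-side area A_cap = π/4 × (128 mm)² = 12870 mm^2
P = F / A = 8.46e5 N / A

P ≈ 65.7 MPa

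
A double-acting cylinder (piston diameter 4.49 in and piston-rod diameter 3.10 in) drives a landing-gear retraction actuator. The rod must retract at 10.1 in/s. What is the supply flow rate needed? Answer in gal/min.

Q ≈ 21.7 gal/min

Rod-side annular area A_ann = π/4 × (4.49² − 3.10²) = 8.286 in^2
Q = A × v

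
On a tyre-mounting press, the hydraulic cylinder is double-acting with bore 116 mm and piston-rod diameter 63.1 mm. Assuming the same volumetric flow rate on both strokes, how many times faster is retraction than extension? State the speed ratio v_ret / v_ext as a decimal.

Cap-side area A_cap = π/4 × (116 mm)² = 10570 mm^2
Rod-side annular area A_ann = π/4 × (116² − 63.1²) = 7441 mm^2
For equal Q, v ∝ 1/A, so v_ret/v_ext = A_cap/A_ann.

v_ret/v_ext ≈ 1.42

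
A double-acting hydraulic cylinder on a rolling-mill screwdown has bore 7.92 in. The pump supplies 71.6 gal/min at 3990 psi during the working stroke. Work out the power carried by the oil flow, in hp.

Hydraulic power = P × Q

W ≈ 167 hp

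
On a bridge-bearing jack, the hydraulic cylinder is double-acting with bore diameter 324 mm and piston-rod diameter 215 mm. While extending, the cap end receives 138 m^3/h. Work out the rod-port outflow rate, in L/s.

Q_out ≈ 21.5 L/s

Cap-side area A_cap = π/4 × (324 mm)² = 82450 mm^2
Rod-side annular area A_ann = π/4 × (324² − 215²) = 46140 mm^2
Piston speed v = Q_in/A_cap; rod-end outflow Q_out = v × A_ann = Q_in × A_ann/A_cap.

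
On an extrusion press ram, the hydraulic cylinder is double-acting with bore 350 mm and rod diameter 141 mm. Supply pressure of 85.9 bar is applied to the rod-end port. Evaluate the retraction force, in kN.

F ≈ 692 kN

Rod-side annular area A_ann = π/4 × (350² − 141²) = 80600 mm^2
On retraction the pressure acts on the annular area (bore minus rod).
F = P × A_ann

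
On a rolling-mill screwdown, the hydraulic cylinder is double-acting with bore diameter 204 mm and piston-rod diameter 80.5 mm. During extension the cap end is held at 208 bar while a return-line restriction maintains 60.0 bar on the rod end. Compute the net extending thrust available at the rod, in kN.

Cap-side area A_cap = π/4 × (204 mm)² = 32690 mm^2
Rod-side annular area A_ann = π/4 × (204² − 80.5²) = 27600 mm^2
Net thrust = P_cap·A_cap − P_rod·A_ann = 679.9 kN − 165.6 kN

F ≈ 514 kN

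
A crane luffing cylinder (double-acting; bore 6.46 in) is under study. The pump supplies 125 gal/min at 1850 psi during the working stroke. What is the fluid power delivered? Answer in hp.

W ≈ 135 hp

Hydraulic power = P × Q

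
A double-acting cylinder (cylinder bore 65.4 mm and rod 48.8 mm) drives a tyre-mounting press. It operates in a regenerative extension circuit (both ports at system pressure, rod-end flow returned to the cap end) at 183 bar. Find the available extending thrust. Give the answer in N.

F ≈ 34200 N

With equal pressure on both faces, forces on the annular region cancel; the net push is pressure × rod cross-section.
Rod cross-section A_rod = π/4 × (48.8 mm)² = 1870 mm^2
F = P × A_rod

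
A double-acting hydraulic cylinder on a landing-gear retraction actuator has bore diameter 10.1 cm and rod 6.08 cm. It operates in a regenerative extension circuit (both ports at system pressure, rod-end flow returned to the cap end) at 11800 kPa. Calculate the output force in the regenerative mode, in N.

F ≈ 34300 N

With equal pressure on both faces, forces on the annular region cancel; the net push is pressure × rod cross-section.
Rod cross-section A_rod = π/4 × (6.08 cm)² = 29.03 cm^2
F = P × A_rod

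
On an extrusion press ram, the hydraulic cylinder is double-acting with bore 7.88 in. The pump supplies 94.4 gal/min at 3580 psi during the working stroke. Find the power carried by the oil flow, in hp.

W ≈ 197 hp

Hydraulic power = P × Q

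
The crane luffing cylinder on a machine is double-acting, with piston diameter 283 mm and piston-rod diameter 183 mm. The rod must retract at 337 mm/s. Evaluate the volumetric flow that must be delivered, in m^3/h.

Rod-side annular area A_ann = π/4 × (283² − 183²) = 36600 mm^2
Q = A × v

Q ≈ 44.4 m^3/h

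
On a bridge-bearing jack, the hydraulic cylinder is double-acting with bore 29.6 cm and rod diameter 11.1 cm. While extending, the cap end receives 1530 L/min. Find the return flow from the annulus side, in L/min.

Cap-side area A_cap = π/4 × (29.6 cm)² = 688.1 cm^2
Rod-side annular area A_ann = π/4 × (29.6² − 11.1²) = 591.4 cm^2
Piston speed v = Q_in/A_cap; rod-end outflow Q_out = v × A_ann = Q_in × A_ann/A_cap.

Q_out ≈ 1310 L/min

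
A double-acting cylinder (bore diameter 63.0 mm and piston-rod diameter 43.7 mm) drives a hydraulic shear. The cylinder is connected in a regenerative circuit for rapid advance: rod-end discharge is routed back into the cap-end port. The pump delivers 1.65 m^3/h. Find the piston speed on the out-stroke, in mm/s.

In regeneration the rod-end outflow joins the pump flow into the cap end, so the net volume the pump must supply per unit advance equals the rod cross-section area.
Rod cross-section A_rod = π/4 × (43.7 mm)² = 1500 mm^2
v = Q_pump / A_rod

v ≈ 306 mm/s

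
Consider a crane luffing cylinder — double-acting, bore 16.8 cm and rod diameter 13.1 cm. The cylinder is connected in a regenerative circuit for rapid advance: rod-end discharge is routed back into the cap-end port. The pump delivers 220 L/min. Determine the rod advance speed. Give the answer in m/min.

In regeneration the rod-end outflow joins the pump flow into the cap end, so the net volume the pump must supply per unit advance equals the rod cross-section area.
Rod cross-section A_rod = π/4 × (13.1 cm)² = 134.8 cm^2
v = Q_pump / A_rod

v ≈ 16.3 m/min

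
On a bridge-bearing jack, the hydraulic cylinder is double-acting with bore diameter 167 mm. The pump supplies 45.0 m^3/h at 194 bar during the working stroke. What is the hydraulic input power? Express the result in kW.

W ≈ 242 kW

Hydraulic power = P × Q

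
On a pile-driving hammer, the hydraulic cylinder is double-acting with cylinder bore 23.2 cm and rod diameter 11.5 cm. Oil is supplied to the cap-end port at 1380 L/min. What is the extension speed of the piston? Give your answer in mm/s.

Cap-side area A_cap = π/4 × (23.2 cm)² = 422.7 cm^2
v = Q / A

v ≈ 544 mm/s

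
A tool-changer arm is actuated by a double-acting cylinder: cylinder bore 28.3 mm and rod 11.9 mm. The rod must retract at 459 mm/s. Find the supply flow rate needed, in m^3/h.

Q ≈ 0.856 m^3/h

Rod-side annular area A_ann = π/4 × (28.3² − 11.9²) = 517.8 mm^2
Q = A × v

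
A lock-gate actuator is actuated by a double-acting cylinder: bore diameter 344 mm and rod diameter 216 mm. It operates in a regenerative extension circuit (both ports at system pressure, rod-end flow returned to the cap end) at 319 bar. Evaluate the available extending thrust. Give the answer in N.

F ≈ 1.17e6 N

With equal pressure on both faces, forces on the annular region cancel; the net push is pressure × rod cross-section.
Rod cross-section A_rod = π/4 × (216 mm)² = 36640 mm^2
F = P × A_rod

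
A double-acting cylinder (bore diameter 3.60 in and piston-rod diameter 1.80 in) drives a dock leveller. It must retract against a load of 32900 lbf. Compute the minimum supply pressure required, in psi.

P ≈ 4310 psi

Rod-side annular area A_ann = π/4 × (3.60² − 1.80²) = 7.634 in^2
Retraction: pressure acts on the annular area.
P = F / A = 32900 lbf / A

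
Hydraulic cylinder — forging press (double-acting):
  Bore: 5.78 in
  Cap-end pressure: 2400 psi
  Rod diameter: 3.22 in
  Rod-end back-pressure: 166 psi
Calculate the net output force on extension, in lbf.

Cap-side area A_cap = π/4 × (5.78 in)² = 26.24 in^2
Rod-side annular area A_ann = π/4 × (5.78² − 3.22²) = 18.10 in^2
Net thrust = P_cap·A_cap − P_rod·A_ann = 62970 lbf − 3004 lbf

F ≈ 60000 lbf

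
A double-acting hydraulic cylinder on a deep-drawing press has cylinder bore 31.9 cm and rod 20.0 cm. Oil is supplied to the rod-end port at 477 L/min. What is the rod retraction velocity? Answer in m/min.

v ≈ 9.83 m/min

Rod-side annular area A_ann = π/4 × (31.9² − 20.0²) = 485.1 cm^2
Flow into the rod-end port fills the annular volume.
v = Q / A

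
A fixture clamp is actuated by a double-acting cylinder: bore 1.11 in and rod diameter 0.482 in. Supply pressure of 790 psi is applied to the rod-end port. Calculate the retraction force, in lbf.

F ≈ 620 lbf

Rod-side annular area A_ann = π/4 × (1.11² − 0.482²) = 0.7852 in^2
On retraction the pressure acts on the annular area (bore minus rod).
F = P × A_ann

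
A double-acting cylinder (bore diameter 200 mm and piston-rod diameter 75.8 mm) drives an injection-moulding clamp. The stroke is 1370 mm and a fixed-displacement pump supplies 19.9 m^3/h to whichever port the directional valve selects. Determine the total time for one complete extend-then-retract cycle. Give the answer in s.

Cap-side area A_cap = π/4 × (200 mm)² = 31420 mm^2
Rod-side annular area A_ann = π/4 × (200² − 75.8²) = 26900 mm^2
t_ext = A_cap·L/Q = 7.786 s
t_ret = A_ann·L/Q = 6.668 s
t_cycle = t_ext + t_ret

t ≈ 14.5 s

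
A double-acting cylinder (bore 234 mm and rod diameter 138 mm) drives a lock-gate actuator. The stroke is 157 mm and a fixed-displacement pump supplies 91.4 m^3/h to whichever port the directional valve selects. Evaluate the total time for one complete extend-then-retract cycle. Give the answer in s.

Cap-side area A_cap = π/4 × (234 mm)² = 43010 mm^2
Rod-side annular area A_ann = π/4 × (234² − 138²) = 28050 mm^2
t_ext = A_cap·L/Q = 0.2659 s
t_ret = A_ann·L/Q = 0.1734 s
t_cycle = t_ext + t_ret

t ≈ 0.439 s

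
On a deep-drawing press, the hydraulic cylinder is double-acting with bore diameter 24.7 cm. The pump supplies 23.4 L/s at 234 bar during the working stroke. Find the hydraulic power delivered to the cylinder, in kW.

Hydraulic power = P × Q

W ≈ 548 kW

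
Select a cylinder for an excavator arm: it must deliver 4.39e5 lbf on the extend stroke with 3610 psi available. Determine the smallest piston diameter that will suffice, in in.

D ≈ 12.4 in

Extension force acts on the full piston face: F = P × (π/4)D².
D = √(4F / (πP)) = √(4 × 4.39e5 lbf / (π × 3610 psi))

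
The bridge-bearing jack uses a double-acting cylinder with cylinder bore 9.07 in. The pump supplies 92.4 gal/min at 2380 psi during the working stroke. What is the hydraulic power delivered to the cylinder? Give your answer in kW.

W ≈ 95.7 kW

Hydraulic power = P × Q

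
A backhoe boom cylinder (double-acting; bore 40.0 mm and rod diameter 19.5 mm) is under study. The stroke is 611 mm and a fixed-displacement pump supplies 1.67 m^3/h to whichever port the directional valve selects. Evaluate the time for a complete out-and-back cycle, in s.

Cap-side area A_cap = π/4 × (40.0 mm)² = 1257 mm^2
Rod-side annular area A_ann = π/4 × (40.0² − 19.5²) = 958.0 mm^2
t_ext = A_cap·L/Q = 1.655 s
t_ret = A_ann·L/Q = 1.262 s
t_cycle = t_ext + t_ret

t ≈ 2.92 s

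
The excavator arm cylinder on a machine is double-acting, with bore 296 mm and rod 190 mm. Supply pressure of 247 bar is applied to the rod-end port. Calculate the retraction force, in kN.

F ≈ 999 kN

Rod-side annular area A_ann = π/4 × (296² − 190²) = 40460 mm^2
On retraction the pressure acts on the annular area (bore minus rod).
F = P × A_ann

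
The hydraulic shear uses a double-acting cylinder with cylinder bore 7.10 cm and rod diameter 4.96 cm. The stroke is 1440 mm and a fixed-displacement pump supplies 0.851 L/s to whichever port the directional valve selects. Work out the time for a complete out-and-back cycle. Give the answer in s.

Cap-side area A_cap = π/4 × (7.10 cm)² = 39.59 cm^2
Rod-side annular area A_ann = π/4 × (7.10² − 4.96²) = 20.27 cm^2
t_ext = A_cap·L/Q = 6.699 s
t_ret = A_ann·L/Q = 3.430 s
t_cycle = t_ext + t_ret

t ≈ 10.1 s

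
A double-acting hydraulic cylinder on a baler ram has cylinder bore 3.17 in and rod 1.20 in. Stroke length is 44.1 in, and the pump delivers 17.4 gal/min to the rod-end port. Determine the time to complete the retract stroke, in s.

Rod-side annular area A_ann = π/4 × (3.17² − 1.20²) = 6.761 in^2
Swept volume V = A × L; t = V / Q = A·L / Q

t ≈ 4.45 s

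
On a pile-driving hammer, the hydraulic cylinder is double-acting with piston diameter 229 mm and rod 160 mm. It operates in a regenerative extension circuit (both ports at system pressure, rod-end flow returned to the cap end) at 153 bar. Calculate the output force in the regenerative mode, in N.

F ≈ 3.08e5 N

With equal pressure on both faces, forces on the annular region cancel; the net push is pressure × rod cross-section.
Rod cross-section A_rod = π/4 × (160 mm)² = 20110 mm^2
F = P × A_rod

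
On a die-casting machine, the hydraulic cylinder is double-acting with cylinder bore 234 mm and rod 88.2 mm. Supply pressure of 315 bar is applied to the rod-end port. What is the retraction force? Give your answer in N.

F ≈ 1.16e6 N

Rod-side annular area A_ann = π/4 × (234² − 88.2²) = 36900 mm^2
On retraction the pressure acts on the annular area (bore minus rod).
F = P × A_ann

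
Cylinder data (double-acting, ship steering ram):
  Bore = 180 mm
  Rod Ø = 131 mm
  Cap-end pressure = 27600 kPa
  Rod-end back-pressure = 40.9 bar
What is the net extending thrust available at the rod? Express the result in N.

Cap-side area A_cap = π/4 × (180 mm)² = 25450 mm^2
Rod-side annular area A_ann = π/4 × (180² − 131²) = 11970 mm^2
Net thrust = P_cap·A_cap − P_rod·A_ann = 7.023e5 N − 48950 N

F ≈ 6.53e5 N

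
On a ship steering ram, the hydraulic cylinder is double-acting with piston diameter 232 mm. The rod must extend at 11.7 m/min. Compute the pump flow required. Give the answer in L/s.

Q ≈ 8.24 L/s

Cap-side area A_cap = π/4 × (232 mm)² = 42270 mm^2
Q = A × v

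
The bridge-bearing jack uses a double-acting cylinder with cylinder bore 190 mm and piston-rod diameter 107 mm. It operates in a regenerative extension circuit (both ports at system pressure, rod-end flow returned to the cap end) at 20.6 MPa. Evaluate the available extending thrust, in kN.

With equal pressure on both faces, forces on the annular region cancel; the net push is pressure × rod cross-section.
Rod cross-section A_rod = π/4 × (107 mm)² = 8992 mm^2
F = P × A_rod

F ≈ 185 kN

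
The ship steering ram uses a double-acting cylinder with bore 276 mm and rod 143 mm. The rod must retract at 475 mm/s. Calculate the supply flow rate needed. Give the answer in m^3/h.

Rod-side annular area A_ann = π/4 × (276² − 143²) = 43770 mm^2
Q = A × v

Q ≈ 74.8 m^3/h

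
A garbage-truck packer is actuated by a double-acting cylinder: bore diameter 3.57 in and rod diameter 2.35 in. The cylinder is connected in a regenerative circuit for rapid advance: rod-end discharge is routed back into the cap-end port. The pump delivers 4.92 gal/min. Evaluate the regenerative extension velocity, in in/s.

v ≈ 4.37 in/s

In regeneration the rod-end outflow joins the pump flow into the cap end, so the net volume the pump must supply per unit advance equals the rod cross-section area.
Rod cross-section A_rod = π/4 × (2.35 in)² = 4.337 in^2
v = Q_pump / A_rod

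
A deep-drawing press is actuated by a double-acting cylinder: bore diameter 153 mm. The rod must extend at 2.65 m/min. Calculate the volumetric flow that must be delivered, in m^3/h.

Cap-side area A_cap = π/4 × (153 mm)² = 18390 mm^2
Q = A × v

Q ≈ 2.92 m^3/h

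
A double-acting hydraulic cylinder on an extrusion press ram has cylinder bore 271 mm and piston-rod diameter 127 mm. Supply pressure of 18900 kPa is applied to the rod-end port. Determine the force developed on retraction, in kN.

Rod-side annular area A_ann = π/4 × (271² − 127²) = 45010 mm^2
On retraction the pressure acts on the annular area (bore minus rod).
F = P × A_ann

F ≈ 851 kN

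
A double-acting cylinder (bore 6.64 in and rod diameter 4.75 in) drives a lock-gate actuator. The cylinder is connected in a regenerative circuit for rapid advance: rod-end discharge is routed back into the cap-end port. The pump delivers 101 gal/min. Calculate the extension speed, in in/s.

In regeneration the rod-end outflow joins the pump flow into the cap end, so the net volume the pump must supply per unit advance equals the rod cross-section area.
Rod cross-section A_rod = π/4 × (4.75 in)² = 17.72 in^2
v = Q_pump / A_rod

v ≈ 21.9 in/s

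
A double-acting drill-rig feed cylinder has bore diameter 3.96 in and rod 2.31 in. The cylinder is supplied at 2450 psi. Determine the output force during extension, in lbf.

F ≈ 30200 lbf

Cap-side area A_cap = π/4 × (3.96 in)² = 12.32 in^2
F = P × A_cap = 2450 psi × A_cap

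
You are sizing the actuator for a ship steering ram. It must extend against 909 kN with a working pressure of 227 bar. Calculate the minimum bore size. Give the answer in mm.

D ≈ 226 mm

Extension force acts on the full piston face: F = P × (π/4)D².
D = √(4F / (πP)) = √(4 × 909 kN / (π × 227 bar))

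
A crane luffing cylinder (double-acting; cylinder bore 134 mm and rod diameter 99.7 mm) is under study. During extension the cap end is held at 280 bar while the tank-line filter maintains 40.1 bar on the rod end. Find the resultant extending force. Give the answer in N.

F ≈ 3.70e5 N

Cap-side area A_cap = π/4 × (134 mm)² = 14100 mm^2
Rod-side annular area A_ann = π/4 × (134² − 99.7²) = 6296 mm^2
Net thrust = P_cap·A_cap − P_rod·A_ann = 3.949e5 N − 25250 N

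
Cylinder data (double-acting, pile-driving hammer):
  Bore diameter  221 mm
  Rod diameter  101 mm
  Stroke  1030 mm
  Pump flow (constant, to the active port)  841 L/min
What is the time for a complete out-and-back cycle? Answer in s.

Cap-side area A_cap = π/4 × (221 mm)² = 38360 mm^2
Rod-side annular area A_ann = π/4 × (221² − 101²) = 30350 mm^2
t_ext = A_cap·L/Q = 2.819 s
t_ret = A_ann·L/Q = 2.230 s
t_cycle = t_ext + t_ret

t ≈ 5.05 s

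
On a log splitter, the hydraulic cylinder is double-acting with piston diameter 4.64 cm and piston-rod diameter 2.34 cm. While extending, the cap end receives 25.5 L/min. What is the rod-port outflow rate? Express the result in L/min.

Q_out ≈ 19.0 L/min

Cap-side area A_cap = π/4 × (4.64 cm)² = 16.91 cm^2
Rod-side annular area A_ann = π/4 × (4.64² − 2.34²) = 12.61 cm^2
Piston speed v = Q_in/A_cap; rod-end outflow Q_out = v × A_ann = Q_in × A_ann/A_cap.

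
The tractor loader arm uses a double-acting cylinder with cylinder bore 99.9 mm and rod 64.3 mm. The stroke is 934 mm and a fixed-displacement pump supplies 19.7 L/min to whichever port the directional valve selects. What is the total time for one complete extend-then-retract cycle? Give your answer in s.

Cap-side area A_cap = π/4 × (99.9 mm)² = 7838 mm^2
Rod-side annular area A_ann = π/4 × (99.9² − 64.3²) = 4591 mm^2
t_ext = A_cap·L/Q = 22.30 s
t_ret = A_ann·L/Q = 13.06 s
t_cycle = t_ext + t_ret

t ≈ 35.4 s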